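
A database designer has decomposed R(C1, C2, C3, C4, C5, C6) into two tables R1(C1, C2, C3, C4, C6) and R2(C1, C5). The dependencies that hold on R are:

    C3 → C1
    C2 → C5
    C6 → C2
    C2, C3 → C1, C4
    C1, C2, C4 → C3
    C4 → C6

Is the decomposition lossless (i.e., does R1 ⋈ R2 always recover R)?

Common attributes: R1 ∩ R2 = {C1}.
No dependency enlarges {C1}, so (C1)⁺ = {C1}.
The closure contains neither all of R1 = {C1, C2, C3, C4, C6} nor all of R2 = {C1, C5}, so the common attributes are not a superkey of either fragment. The join is lossy.

No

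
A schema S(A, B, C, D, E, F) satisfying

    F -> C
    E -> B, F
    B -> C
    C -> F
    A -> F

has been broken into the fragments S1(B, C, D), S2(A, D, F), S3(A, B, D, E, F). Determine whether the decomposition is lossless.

Chase test. Columns are A, B, C, D, E, F; row i has aⱼ where attribute j ∈ Si, else bᵢⱼ.
Initial tableau (one row per fragment):
  row 1: b11 a2 a3 a4 b15 b16
  row 2: a1 b22 b23 a4 b25 a6
  row 3: a1 a2 b33 a4 a5 a6
Rows 2 and 3 agree on F; apply F→C and equate their C entries.
Rows 1 and 3 agree on B; apply B→C and equate their C entries.
Rows 1 and 2 agree on C; apply C→F and equate their F entries.
Row 3 is now all distinguished symbols — the join is lossless.

Yes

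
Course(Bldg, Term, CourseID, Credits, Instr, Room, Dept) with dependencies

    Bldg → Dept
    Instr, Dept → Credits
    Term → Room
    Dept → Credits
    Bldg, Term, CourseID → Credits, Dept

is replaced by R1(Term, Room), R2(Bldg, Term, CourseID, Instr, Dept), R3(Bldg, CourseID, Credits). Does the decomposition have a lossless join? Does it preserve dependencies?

Lossless test (chase): Rows 2 and 3 agree on Bldg; apply Bldg→Dept and equate their Dept entries. Rows 1 and 2 agree on Term; apply Term→Room and equate their Room entries. Rows 2 and 3 agree on Dept; apply Dept→Credits and equate their Credits entries. Row 2 is now all distinguished symbols — the join is lossless.
Dependency preservation: the restricted closure of {Instr, Dept} across the fragments never reaches {Credits}, so Instr, Dept → Credits cannot be enforced without a join — not preserved.

lossless but not dependency-preserving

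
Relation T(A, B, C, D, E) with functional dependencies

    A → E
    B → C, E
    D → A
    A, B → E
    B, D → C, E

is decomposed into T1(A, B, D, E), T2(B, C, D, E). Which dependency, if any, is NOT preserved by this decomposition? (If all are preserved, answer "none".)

none

A → E lies within T1.
B → C, E lies within T2.
D → A lies within T1.
A, B → E lies within T1.
B, D → C, E lies within T2.
Every dependency is enforceable on the fragments, so the decomposition is dependency-preserving.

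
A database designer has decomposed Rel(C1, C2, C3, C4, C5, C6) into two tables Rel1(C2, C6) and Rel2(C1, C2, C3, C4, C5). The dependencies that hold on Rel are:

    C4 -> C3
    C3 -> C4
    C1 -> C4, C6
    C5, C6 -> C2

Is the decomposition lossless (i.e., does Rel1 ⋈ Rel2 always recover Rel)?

No

Common attributes: Rel1 ∩ Rel2 = {C2}.
No dependency enlarges {C2}, so (C2)⁺ = {C2}.
The closure contains neither all of Rel1 = {C2, C6} nor all of Rel2 = {C1, C2, C3, C4, C5}, so the common attributes are not a superkey of either fragment. The join is lossy.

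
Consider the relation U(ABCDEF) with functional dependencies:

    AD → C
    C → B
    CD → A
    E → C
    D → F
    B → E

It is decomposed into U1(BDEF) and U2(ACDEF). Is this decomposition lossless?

Common attributes: U1 ∩ U2 = {DEF}.
Closure of {DEF}: E → C applies, adding C; C → B applies, adding B; CD → A applies, adding A. So (DEF)⁺ = {ABCDEF}.
This closure contains every attribute of U1, so U1 ∩ U2 → U1. The join is lossless.

Yes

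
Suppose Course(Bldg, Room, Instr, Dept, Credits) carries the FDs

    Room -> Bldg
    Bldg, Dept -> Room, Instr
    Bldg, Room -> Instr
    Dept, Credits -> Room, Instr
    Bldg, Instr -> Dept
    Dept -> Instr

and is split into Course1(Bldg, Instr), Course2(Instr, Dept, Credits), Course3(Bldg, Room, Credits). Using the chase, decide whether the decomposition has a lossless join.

Chase test. Columns are Bldg, Room, Instr, Dept, Credits; row i has aⱼ where attribute j ∈ Coursei, else bᵢⱼ.
Initial tableau (one row per fragment):
  row 1: a1 b12 a3 b14 b15
  row 2: b21 b22 a3 a4 a5
  row 3: a1 a2 b33 b34 a5
No row becomes fully distinguished — the join is lossy.

No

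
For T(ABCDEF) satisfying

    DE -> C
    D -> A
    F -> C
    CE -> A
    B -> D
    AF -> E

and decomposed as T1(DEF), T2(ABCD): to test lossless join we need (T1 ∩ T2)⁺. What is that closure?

AD

T1 ∩ T2 = {D}.
D → A applies, adding A
Closure: {AD}.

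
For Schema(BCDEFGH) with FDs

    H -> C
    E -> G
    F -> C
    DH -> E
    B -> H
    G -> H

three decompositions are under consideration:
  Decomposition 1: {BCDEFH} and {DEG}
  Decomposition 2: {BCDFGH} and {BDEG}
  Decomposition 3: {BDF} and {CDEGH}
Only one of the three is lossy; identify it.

Decomposition 3

Decomposition 1: common = {DE}, closure = {CDEGH} → lossless.
Decomposition 2: common = {BDG}, closure = {BCDEGH} → lossless.
Decomposition 3: common = {D}, closure = {D} → lossy.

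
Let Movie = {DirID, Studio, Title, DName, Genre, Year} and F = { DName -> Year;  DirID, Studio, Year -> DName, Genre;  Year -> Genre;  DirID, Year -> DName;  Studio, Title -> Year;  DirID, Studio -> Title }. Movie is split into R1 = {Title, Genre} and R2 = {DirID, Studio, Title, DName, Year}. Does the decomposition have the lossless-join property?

Common attributes: R1 ∩ R2 = {Title}.
No dependency enlarges {Title}, so (Title)⁺ = {Title}.
The closure contains neither all of R1 = {Title, Genre} nor all of R2 = {DirID, Studio, Title, DName, Year}, so the common attributes are not a superkey of either fragment. The join is lossy.

No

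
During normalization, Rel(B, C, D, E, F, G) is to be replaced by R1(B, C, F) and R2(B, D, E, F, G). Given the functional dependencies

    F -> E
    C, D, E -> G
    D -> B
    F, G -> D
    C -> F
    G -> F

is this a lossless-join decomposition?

Common attributes: R1 ∩ R2 = {B, F}.
Closure of {B, F}: F → E applies, adding E. So (B, F)⁺ = {B, E, F}.
The closure contains neither all of R1 = {B, C, F} nor all of R2 = {B, D, E, F, G}, so the common attributes are not a superkey of either fragment. The join is lossy.

No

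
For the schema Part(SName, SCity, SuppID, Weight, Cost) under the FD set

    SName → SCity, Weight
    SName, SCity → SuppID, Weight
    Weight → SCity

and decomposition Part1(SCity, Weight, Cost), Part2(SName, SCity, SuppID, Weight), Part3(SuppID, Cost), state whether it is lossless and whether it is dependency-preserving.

Lossless test (chase): applying each FD to every pair of rows produces no changes in the tableau, so no row becomes fully distinguished — the join is lossy.
Dependency preservation: every FD's attributes lie within a single fragment, so each can be enforced locally — preserved.

lossy but dependency-preserving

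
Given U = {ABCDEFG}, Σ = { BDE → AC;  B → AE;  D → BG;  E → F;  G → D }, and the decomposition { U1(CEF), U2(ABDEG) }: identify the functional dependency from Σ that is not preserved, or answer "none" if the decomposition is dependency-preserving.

Check BDE → AC: no single fragment contains all of {ABCDE}, and the restricted closure of {BDE} across the fragments never reaches {AC}.
B → AE is preserved.
D → BG is preserved.
E → F is preserved.
G → D is preserved.

BDE → AC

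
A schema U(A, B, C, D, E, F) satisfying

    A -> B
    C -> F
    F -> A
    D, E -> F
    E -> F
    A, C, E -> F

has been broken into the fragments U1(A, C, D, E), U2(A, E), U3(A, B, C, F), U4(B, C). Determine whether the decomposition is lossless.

Chase test. Columns are A, B, C, D, E, F; row i has aⱼ where attribute j ∈ Ui, else bᵢⱼ.
Initial tableau (one row per fragment):
  row 1: a1 b12 a3 a4 a5 b16
  row 2: a1 b22 b23 b24 a5 b26
  row 3: a1 a2 a3 b34 b35 a6
  row 4: b41 a2 a3 b44 b45 b46
Rows 1 and 2 agree on A; apply A→B and equate their B entries.
Rows 1 and 3 agree on A; apply A→B and equate their B entries.
Rows 1 and 3 agree on C; apply C→F and equate their F entries.
Rows 1 and 4 agree on C; apply C→F and equate their F entries.
Rows 1 and 4 agree on F; apply F→A and equate their A entries.
Rows 1 and 2 agree on E; apply E→F and equate their F entries.
Row 1 is now all distinguished symbols — the join is lossless.

Yes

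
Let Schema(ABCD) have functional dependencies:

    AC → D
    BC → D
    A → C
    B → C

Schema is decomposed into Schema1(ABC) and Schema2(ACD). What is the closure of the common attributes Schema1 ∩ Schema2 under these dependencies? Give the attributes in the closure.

ACD

Schema1 ∩ Schema2 = {AC}.
AC → D applies, adding D
Closure: {ACD}.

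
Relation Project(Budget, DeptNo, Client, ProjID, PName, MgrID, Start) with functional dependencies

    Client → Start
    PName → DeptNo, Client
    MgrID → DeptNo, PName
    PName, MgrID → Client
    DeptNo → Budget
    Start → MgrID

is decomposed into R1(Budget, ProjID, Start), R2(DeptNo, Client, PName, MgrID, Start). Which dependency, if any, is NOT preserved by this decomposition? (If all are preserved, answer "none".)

DeptNo → Budget

Check DeptNo → Budget: no single fragment contains all of {Budget, DeptNo}, and the restricted closure of {DeptNo} across the fragments never reaches {Budget}.
Client → Start is preserved.
PName → DeptNo, Client is preserved.
MgrID → DeptNo, PName is preserved.
PName, MgrID → Client is preserved.
Start → MgrID is preserved.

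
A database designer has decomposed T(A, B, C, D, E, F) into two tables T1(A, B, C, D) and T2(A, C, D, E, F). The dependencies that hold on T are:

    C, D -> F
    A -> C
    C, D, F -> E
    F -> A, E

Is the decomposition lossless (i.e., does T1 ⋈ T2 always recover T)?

Common attributes: T1 ∩ T2 = {A, C, D}.
Closure of {A, C, D}: C, D → F applies, adding F; C, D, F → E applies, adding E. So (A, C, D)⁺ = {A, C, D, E, F}.
This closure contains every attribute of T2, so T1 ∩ T2 → T2. The join is lossless.

Yes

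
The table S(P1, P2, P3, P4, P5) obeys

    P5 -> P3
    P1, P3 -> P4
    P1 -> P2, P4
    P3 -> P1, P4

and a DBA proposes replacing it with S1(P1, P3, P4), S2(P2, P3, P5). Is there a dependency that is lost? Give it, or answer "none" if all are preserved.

P1 -> P2, P4

Check P1 → P2, P4: no single fragment contains all of {P1, P2, P4}, and the restricted closure of {P1} across the fragments never reaches {P2, P4}.
P5 → P3 is preserved.
P1, P3 → P4 is preserved.
P3 → P1, P4 is preserved.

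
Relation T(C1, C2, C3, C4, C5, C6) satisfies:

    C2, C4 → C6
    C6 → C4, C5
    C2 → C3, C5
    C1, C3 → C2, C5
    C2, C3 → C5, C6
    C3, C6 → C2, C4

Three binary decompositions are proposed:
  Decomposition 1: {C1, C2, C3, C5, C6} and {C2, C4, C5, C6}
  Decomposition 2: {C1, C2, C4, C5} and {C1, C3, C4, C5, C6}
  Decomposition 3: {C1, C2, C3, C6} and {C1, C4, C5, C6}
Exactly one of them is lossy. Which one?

Decomposition 2

Decomposition 1: common = {C2, C5, C6}, closure = {C2, C3, C4, C5, C6} → lossless.
Decomposition 2: common = {C1, C4, C5}, closure = {C1, C4, C5} → lossy.
Decomposition 3: common = {C1, C6}, closure = {C1, C4, C5, C6} → lossless.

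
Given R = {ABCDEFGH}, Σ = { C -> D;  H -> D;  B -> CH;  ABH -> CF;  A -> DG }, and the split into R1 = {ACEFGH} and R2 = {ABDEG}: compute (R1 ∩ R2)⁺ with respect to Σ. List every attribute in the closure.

R1 ∩ R2 = {AEG}.
A → DG applies, adding D
Closure: {ADEG}.

ADEG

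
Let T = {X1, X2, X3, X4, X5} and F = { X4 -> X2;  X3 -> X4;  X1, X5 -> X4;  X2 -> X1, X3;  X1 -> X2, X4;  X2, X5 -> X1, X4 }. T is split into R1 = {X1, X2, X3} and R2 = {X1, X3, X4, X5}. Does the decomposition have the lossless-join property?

Yes

Common attributes: R1 ∩ R2 = {X1, X3}.
Closure of {X1, X3}: X3 → X4 applies, adding X4; X1 → X2, X4 applies, adding X2. So (X1, X3)⁺ = {X1, X2, X3, X4}.
This closure contains every attribute of R1, so R1 ∩ R2 → R1. The join is lossless.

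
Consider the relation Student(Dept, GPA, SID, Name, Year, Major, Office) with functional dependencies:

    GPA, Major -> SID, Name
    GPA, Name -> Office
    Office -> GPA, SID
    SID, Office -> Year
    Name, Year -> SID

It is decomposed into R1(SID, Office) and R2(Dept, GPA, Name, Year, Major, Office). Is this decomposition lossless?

Yes

Common attributes: R1 ∩ R2 = {Office}.
Closure of {Office}: Office → GPA, SID applies, adding GPA, SID; SID, Office → Year applies, adding Year. So (Office)⁺ = {GPA, SID, Year, Office}.
This closure contains every attribute of R1, so R1 ∩ R2 → R1. The join is lossless.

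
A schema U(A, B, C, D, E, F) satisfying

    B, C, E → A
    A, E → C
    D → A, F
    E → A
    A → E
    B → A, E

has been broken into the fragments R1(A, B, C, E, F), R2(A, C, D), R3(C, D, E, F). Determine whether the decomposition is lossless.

Chase test. Columns are A, B, C, D, E, F; row i has aⱼ where attribute j ∈ Ri, else bᵢⱼ.
Initial tableau (one row per fragment):
  row 1: a1 a2 a3 b14 a5 a6
  row 2: a1 b22 a3 a4 b25 b26
  row 3: b31 b32 a3 a4 a5 a6
Rows 2 and 3 agree on D; apply D→A, F and equate their A, F entries.
Rows 1 and 2 agree on A; apply A→E and equate their E entries.
No row becomes fully distinguished — the join is lossy.

No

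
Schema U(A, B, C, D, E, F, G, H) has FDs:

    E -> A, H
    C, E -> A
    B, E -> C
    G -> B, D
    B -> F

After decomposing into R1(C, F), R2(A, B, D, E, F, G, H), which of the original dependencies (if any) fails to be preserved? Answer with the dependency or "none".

Check B, E → C: no single fragment contains all of {B, C, E}, and the restricted closure of {B, E} across the fragments never reaches {C}.
E → A, H is preserved.
C, E → A is preserved.
G → B, D is preserved.
B → F is preserved.

B, E -> C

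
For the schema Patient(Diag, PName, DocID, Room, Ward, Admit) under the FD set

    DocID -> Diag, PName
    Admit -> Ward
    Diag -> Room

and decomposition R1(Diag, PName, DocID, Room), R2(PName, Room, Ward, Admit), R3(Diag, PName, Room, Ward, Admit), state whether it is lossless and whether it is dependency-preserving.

lossy but dependency-preserving

Lossless test (chase): applying each FD to every pair of rows produces no changes in the tableau, so no row becomes fully distinguished — the join is lossy.
Dependency preservation: every FD's attributes lie within a single fragment, so each can be enforced locally — preserved.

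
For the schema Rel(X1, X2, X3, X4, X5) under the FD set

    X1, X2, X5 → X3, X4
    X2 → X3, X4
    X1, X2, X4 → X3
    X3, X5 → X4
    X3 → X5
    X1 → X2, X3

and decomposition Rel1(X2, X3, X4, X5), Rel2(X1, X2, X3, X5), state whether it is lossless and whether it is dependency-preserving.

Lossless test: (X2, X3, X5)⁺ = {X2, X3, X4, X5}, which contains all of one fragment — lossless.
Dependency preservation: X1, X2, X5 → X3, X4; X1, X2, X4 → X3 are not contained in any single fragment, but the restricted closure of each left-hand side across the fragments still reaches the right-hand side; the remaining FDs each lie inside some fragment. All dependencies are preserved.

lossless and dependency-preserving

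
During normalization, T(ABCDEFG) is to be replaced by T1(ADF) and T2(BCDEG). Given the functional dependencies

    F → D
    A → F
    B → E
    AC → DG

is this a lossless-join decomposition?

No

Common attributes: T1 ∩ T2 = {D}.
No dependency enlarges {D}, so (D)⁺ = {D}.
The closure contains neither all of T1 = {ADF} nor all of T2 = {BCDEG}, so the common attributes are not a superkey of either fragment. The join is lossy.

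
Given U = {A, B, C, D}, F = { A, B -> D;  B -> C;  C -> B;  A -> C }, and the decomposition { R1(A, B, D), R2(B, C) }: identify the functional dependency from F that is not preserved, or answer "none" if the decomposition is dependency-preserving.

none

A, B → D lies within R1.
B → C lies within R2.
C → B lies within R2.
A → C: restricted closure across fragments reaches C.
Every dependency is enforceable on the fragments, so the decomposition is dependency-preserving.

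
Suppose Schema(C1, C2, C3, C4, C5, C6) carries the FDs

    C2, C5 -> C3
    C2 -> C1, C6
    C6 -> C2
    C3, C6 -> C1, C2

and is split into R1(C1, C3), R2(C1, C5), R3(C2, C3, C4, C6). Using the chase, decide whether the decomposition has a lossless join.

No

Chase test. Columns are C1, C2, C3, C4, C5, C6; row i has aⱼ where attribute j ∈ Ri, else bᵢⱼ.
Initial tableau (one row per fragment):
  row 1: a1 b12 a3 b14 b15 b16
  row 2: a1 b22 b23 b24 a5 b26
  row 3: b31 a2 a3 a4 b35 a6
No row becomes fully distinguished — the join is lossy.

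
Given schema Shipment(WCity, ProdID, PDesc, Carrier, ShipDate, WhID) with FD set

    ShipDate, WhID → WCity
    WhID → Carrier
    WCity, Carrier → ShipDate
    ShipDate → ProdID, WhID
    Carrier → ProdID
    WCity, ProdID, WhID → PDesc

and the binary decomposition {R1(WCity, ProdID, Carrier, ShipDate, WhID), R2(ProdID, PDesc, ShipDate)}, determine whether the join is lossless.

Common attributes: R1 ∩ R2 = {ProdID, ShipDate}.
Closure of {ProdID, ShipDate}: ShipDate → ProdID, WhID applies, adding WhID; ShipDate, WhID → WCity applies, adding WCity; WhID → Carrier applies, adding Carrier; WCity, ProdID, WhID → PDesc applies, adding PDesc. So (ProdID, ShipDate)⁺ = {WCity, ProdID, PDesc, Carrier, ShipDate, WhID}.
This closure contains every attribute of R1, so R1 ∩ R2 → R1. The join is lossless.

Yes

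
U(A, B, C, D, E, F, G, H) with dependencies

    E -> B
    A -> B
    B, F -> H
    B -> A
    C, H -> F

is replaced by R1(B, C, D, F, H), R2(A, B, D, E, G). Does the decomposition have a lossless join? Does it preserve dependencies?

lossy but dependency-preserving

Lossless test: (B, D)⁺ = {A, B, D}, which is a superkey of neither fragment — lossy.
Dependency preservation: every FD's attributes lie within a single fragment, so each can be enforced locally — preserved.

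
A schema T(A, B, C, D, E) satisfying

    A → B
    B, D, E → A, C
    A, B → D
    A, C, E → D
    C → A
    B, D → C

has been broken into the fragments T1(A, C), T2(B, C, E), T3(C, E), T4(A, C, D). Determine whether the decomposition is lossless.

Chase test. Columns are A, B, C, D, E; row i has aⱼ where attribute j ∈ Ti, else bᵢⱼ.
Initial tableau (one row per fragment):
  row 1: a1 b12 a3 b14 b15
  row 2: b21 a2 a3 b24 a5
  row 3: b31 b32 a3 b34 a5
  row 4: a1 b42 a3 a4 b45
Rows 1 and 4 agree on A; apply A→B and equate their B entries.
Rows 1 and 4 agree on A, B; apply A, B→D and equate their D entries.
Rows 1 and 2 agree on C; apply C→A and equate their A entries.
Rows 1 and 3 agree on C; apply C→A and equate their A entries.
Rows 1 and 2 agree on A; apply A→B and equate their B entries.
Rows 1 and 3 agree on A; apply A→B and equate their B entries.
Rows 1 and 2 agree on A, B; apply A, B→D and equate their D entries.
Rows 1 and 3 agree on A, B; apply A, B→D and equate their D entries.
Row 2 is now all distinguished symbols — the join is lossless.

Yes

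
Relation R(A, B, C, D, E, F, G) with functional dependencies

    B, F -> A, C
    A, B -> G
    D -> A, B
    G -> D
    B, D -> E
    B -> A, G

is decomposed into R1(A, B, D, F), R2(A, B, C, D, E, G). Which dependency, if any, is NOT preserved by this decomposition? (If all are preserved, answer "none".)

Check B, F → A, C: no single fragment contains all of {A, B, C, F}, and the restricted closure of {B, F} across the fragments never reaches {A, C}.
A, B → G is preserved.
D → A, B is preserved.
G → D is preserved.
B, D → E is preserved.
B → A, G is preserved.

B, F -> A, C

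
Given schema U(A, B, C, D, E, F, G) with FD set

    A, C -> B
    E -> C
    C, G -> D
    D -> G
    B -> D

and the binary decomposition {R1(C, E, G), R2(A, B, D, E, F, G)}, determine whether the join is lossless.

Yes

Common attributes: R1 ∩ R2 = {E, G}.
Closure of {E, G}: E → C applies, adding C; C, G → D applies, adding D. So (E, G)⁺ = {C, D, E, G}.
This closure contains every attribute of R1, so R1 ∩ R2 → R1. The join is lossless.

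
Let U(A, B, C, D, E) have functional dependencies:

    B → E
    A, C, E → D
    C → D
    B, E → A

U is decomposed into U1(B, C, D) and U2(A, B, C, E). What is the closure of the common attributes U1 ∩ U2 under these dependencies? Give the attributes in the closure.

U1 ∩ U2 = {B, C}.
B → E applies, adding E
C → D applies, adding D
B, E → A applies, adding A
Closure: {A, B, C, D, E}.

A, B, C, D, E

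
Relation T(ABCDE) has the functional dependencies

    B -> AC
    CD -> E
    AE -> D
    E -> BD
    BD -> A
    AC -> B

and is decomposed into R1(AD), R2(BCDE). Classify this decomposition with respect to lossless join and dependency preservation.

lossy and not dependency-preserving

Lossless test: (D)⁺ = {D}, which is a superkey of neither fragment — lossy.
Dependency preservation: the restricted closure of {B} across the fragments never reaches {AC}, so B → AC cannot be enforced without a join — not preserved.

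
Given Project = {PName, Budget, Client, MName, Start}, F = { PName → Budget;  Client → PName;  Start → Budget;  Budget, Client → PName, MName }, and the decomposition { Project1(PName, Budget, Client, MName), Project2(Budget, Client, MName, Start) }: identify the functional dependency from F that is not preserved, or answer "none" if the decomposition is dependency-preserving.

none

PName → Budget lies within Project1.
Client → PName lies within Project1.
Start → Budget lies within Project2.
Budget, Client → PName, MName lies within Project1.
Every dependency is enforceable on the fragments, so the decomposition is dependency-preserving.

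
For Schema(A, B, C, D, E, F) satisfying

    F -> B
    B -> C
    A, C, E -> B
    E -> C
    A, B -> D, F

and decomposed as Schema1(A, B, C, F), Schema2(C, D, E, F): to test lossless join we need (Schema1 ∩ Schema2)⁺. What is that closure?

B, C, F

Schema1 ∩ Schema2 = {C, F}.
F → B applies, adding B
Closure: {B, C, F}.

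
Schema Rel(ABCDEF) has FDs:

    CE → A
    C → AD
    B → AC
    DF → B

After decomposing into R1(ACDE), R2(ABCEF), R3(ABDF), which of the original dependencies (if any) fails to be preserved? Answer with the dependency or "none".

none

CE → A lies within R1.
C → AD lies within R1.
B → AC lies within R2.
DF → B lies within R3.
Every dependency is enforceable on the fragments, so the decomposition is dependency-preserving.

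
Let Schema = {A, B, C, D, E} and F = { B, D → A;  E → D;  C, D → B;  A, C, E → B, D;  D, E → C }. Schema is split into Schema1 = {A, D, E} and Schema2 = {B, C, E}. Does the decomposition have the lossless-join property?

Yes

Common attributes: Schema1 ∩ Schema2 = {E}.
Closure of {E}: E → D applies, adding D; D, E → C applies, adding C; C, D → B applies, adding B; B, D → A applies, adding A. So (E)⁺ = {A, B, C, D, E}.
This closure contains every attribute of Schema1, so Schema1 ∩ Schema2 → Schema1. The join is lossless.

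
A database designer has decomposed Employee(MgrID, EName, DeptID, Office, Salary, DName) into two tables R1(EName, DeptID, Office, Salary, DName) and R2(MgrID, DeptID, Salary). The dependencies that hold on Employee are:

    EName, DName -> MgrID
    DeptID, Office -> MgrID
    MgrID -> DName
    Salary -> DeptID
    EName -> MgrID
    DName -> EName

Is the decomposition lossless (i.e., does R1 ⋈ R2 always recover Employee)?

Common attributes: R1 ∩ R2 = {DeptID, Salary}.
No dependency enlarges {DeptID, Salary}, so (DeptID, Salary)⁺ = {DeptID, Salary}.
The closure contains neither all of R1 = {EName, DeptID, Office, Salary, DName} nor all of R2 = {MgrID, DeptID, Salary}, so the common attributes are not a superkey of either fragment. The join is lossy.

No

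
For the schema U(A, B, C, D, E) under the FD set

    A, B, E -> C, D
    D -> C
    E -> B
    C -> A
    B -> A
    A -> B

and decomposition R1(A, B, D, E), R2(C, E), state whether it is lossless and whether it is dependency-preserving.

lossless but not dependency-preserving

Lossless test: (E)⁺ = {A, B, C, D, E}, which contains all of one fragment — lossless.
Dependency preservation: the restricted closure of {D} across the fragments never reaches {C}, so D → C cannot be enforced without a join — not preserved.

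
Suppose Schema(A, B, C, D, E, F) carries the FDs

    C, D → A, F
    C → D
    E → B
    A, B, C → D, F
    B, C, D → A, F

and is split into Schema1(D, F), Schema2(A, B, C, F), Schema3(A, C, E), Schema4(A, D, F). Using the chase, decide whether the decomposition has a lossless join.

Chase test. Columns are A, B, C, D, E, F; row i has aⱼ where attribute j ∈ Schemai, else bᵢⱼ.
Initial tableau (one row per fragment):
  row 1: b11 b12 b13 a4 b15 a6
  row 2: a1 a2 a3 b24 b25 a6
  row 3: a1 b32 a3 b34 a5 b36
  row 4: a1 b42 b43 a4 b45 a6
Rows 2 and 3 agree on C; apply C→D and equate their D entries.
Rows 2 and 3 agree on C, D; apply C, D→A, F and equate their A, F entries.
No row becomes fully distinguished — the join is lossy.

No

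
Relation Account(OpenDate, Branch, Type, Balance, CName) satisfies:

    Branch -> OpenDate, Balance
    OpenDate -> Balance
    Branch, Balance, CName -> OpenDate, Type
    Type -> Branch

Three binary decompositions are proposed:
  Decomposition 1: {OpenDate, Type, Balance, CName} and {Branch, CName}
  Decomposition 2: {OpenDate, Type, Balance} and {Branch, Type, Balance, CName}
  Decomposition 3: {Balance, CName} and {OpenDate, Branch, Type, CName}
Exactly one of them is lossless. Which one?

Decomposition 2

Decomposition 1: common = {CName}, closure = {CName} → lossy.
Decomposition 2: common = {Type, Balance}, closure = {OpenDate, Branch, Type, Balance} → lossless.
Decomposition 3: common = {CName}, closure = {CName} → lossy.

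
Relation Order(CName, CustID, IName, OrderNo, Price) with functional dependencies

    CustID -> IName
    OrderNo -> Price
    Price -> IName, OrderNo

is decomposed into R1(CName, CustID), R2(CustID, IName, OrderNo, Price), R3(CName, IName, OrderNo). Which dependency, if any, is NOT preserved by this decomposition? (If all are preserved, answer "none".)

none

CustID → IName lies within R2.
OrderNo → Price lies within R2.
Price → IName, OrderNo lies within R2.
Every dependency is enforceable on the fragments, so the decomposition is dependency-preserving.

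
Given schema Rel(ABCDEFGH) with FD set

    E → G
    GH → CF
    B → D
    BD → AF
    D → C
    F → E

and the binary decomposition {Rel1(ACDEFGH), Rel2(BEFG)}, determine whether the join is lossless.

Common attributes: Rel1 ∩ Rel2 = {EFG}.
No dependency enlarges {EFG}, so (EFG)⁺ = {EFG}.
The closure contains neither all of Rel1 = {ACDEFGH} nor all of Rel2 = {BEFG}, so the common attributes are not a superkey of either fragment. The join is lossy.

No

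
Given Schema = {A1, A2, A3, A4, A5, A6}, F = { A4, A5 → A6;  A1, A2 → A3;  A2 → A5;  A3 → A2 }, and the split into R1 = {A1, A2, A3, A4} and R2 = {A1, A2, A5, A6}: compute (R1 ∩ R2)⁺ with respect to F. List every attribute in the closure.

R1 ∩ R2 = {A1, A2}.
A1, A2 → A3 applies, adding A3
A2 → A5 applies, adding A5
Closure: {A1, A2, A3, A5}.

A1, A2, A3, A5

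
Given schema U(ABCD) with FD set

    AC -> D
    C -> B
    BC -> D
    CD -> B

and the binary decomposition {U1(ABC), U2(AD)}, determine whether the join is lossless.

No

Common attributes: U1 ∩ U2 = {A}.
No dependency enlarges {A}, so (A)⁺ = {A}.
The closure contains neither all of U1 = {ABC} nor all of U2 = {AD}, so the common attributes are not a superkey of either fragment. The join is lossy.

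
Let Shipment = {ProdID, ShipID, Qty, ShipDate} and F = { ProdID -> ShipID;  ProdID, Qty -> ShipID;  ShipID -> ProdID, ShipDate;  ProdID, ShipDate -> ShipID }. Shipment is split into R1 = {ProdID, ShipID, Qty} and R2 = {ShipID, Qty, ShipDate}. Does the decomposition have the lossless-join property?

Common attributes: R1 ∩ R2 = {ShipID, Qty}.
Closure of {ShipID, Qty}: ShipID → ProdID, ShipDate applies, adding ProdID, ShipDate. So (ShipID, Qty)⁺ = {ProdID, ShipID, Qty, ShipDate}.
This closure contains every attribute of R1, so R1 ∩ R2 → R1. The join is lossless.

Yes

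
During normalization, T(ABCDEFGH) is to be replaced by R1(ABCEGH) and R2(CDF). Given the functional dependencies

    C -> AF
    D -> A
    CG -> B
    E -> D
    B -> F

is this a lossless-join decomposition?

No

Common attributes: R1 ∩ R2 = {C}.
Closure of {C}: C → AF applies, adding AF. So (C)⁺ = {ACF}.
The closure contains neither all of R1 = {ABCEGH} nor all of R2 = {CDF}, so the common attributes are not a superkey of either fragment. The join is lossy.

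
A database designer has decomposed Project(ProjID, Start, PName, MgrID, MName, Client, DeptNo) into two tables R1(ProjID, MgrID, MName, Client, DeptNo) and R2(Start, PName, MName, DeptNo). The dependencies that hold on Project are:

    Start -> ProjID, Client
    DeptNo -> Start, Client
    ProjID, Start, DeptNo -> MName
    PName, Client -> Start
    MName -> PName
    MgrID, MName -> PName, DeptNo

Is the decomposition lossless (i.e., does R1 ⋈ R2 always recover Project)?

Yes

Common attributes: R1 ∩ R2 = {MName, DeptNo}.
Closure of {MName, DeptNo}: DeptNo → Start, Client applies, adding Start, Client; MName → PName applies, adding PName; Start → ProjID, Client applies, adding ProjID. So (MName, DeptNo)⁺ = {ProjID, Start, PName, MName, Client, DeptNo}.
This closure contains every attribute of R2, so R1 ∩ R2 → R2. The join is lossless.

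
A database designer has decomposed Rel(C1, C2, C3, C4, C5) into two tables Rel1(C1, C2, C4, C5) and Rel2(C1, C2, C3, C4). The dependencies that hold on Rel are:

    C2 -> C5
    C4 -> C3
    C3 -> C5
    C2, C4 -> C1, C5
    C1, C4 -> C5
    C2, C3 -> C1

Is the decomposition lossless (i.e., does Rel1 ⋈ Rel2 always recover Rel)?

Common attributes: Rel1 ∩ Rel2 = {C1, C2, C4}.
Closure of {C1, C2, C4}: C2 → C5 applies, adding C5; C4 → C3 applies, adding C3. So (C1, C2, C4)⁺ = {C1, C2, C3, C4, C5}.
This closure contains every attribute of Rel1, so Rel1 ∩ Rel2 → Rel1. The join is lossless.

Yes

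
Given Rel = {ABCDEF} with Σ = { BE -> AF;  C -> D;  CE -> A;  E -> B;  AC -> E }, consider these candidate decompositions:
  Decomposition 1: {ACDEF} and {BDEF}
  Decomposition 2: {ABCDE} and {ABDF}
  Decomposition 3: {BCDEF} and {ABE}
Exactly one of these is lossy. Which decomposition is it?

Decomposition 2

Decomposition 1: common = {DEF}, closure = {ABDEF} → lossless.
Decomposition 2: common = {ABD}, closure = {ABD} → lossy.
Decomposition 3: common = {BE}, closure = {ABEF} → lossless.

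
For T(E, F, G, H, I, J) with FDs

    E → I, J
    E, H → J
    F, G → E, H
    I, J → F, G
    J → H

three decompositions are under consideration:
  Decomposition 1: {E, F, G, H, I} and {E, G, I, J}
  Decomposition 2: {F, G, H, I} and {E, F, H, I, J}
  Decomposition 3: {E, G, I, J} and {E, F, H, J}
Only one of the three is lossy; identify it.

Decomposition 2

Decomposition 1: common = {E, G, I}, closure = {E, F, G, H, I, J} → lossless.
Decomposition 2: common = {F, H, I}, closure = {F, H, I} → lossy.
Decomposition 3: common = {E, J}, closure = {E, F, G, H, I, J} → lossless.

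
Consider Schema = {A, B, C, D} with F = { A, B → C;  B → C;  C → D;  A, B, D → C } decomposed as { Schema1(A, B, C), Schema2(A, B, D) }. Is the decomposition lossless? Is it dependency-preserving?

Lossless test: (A, B)⁺ = {A, B, C, D}, which contains all of one fragment — lossless.
Dependency preservation: the restricted closure of {C} across the fragments never reaches {D}, so C → D cannot be enforced without a join — not preserved.

lossless but not dependency-preserving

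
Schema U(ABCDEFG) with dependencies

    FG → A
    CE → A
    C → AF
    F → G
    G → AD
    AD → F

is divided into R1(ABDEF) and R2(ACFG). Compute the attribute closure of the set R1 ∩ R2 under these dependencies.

R1 ∩ R2 = {AF}.
F → G applies, adding G
G → AD applies, adding D
Closure: {ADFG}.

ADFG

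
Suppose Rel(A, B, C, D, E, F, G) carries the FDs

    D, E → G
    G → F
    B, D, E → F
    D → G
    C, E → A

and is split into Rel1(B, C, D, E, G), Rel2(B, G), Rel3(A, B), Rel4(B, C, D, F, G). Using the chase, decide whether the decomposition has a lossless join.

Chase test. Columns are A, B, C, D, E, F, G; row i has aⱼ where attribute j ∈ Reli, else bᵢⱼ.
Initial tableau (one row per fragment):
  row 1: b11 a2 a3 a4 a5 b16 a7
  row 2: b21 a2 b23 b24 b25 b26 a7
  row 3: a1 a2 b33 b34 b35 b36 b37
  row 4: b41 a2 a3 a4 b45 a6 a7
Rows 1 and 2 agree on G; apply G→F and equate their F entries.
Rows 1 and 4 agree on G; apply G→F and equate their F entries.
No row becomes fully distinguished — the join is lossy.

No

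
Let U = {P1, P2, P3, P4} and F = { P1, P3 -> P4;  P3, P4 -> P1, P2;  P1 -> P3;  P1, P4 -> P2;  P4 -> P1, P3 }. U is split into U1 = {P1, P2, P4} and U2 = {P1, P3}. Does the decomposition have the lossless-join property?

Common attributes: U1 ∩ U2 = {P1}.
Closure of {P1}: P1 → P3 applies, adding P3; P1, P3 → P4 applies, adding P4; P3, P4 → P1, P2 applies, adding P2. So (P1)⁺ = {P1, P2, P3, P4}.
This closure contains every attribute of U1, so U1 ∩ U2 → U1. The join is lossless.

Yes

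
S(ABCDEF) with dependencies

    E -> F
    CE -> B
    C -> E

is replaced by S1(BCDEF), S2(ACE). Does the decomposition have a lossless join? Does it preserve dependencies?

Lossless test: (CE)⁺ = {BCEF}, which is a superkey of neither fragment — lossy.
Dependency preservation: every FD's attributes lie within a single fragment, so each can be enforced locally — preserved.

lossy but dependency-preserving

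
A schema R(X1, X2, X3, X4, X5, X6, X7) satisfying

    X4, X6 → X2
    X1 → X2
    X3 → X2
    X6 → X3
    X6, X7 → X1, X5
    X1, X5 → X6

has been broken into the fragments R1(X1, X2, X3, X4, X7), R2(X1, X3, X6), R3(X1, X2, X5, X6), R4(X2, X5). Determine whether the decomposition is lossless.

No

Chase test. Columns are X1, X2, X3, X4, X5, X6, X7; row i has aⱼ where attribute j ∈ Ri, else bᵢⱼ.
Initial tableau (one row per fragment):
  row 1: a1 a2 a3 a4 b15 b16 a7
  row 2: a1 b22 a3 b24 b25 a6 b27
  row 3: a1 a2 b33 b34 a5 a6 b37
  row 4: b41 a2 b43 b44 a5 b46 b47
Rows 1 and 2 agree on X1; apply X1→X2 and equate their X2 entries.
Rows 2 and 3 agree on X6; apply X6→X3 and equate their X3 entries.
No row becomes fully distinguished — the join is lossy.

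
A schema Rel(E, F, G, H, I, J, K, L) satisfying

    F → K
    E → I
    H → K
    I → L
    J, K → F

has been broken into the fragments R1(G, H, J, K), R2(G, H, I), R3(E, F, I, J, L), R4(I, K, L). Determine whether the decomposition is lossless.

Chase test. Columns are E, F, G, H, I, J, K, L; row i has aⱼ where attribute j ∈ Ri, else bᵢⱼ.
Initial tableau (one row per fragment):
  row 1: b11 b12 a3 a4 b15 a6 a7 b18
  row 2: b21 b22 a3 a4 a5 b26 b27 b28
  row 3: a1 a2 b33 b34 a5 a6 b37 a8
  row 4: b41 b42 b43 b44 a5 b46 a7 a8
Rows 1 and 2 agree on H; apply H→K and equate their K entries.
Rows 2 and 3 agree on I; apply I→L and equate their L entries.
No row becomes fully distinguished — the join is lossy.

No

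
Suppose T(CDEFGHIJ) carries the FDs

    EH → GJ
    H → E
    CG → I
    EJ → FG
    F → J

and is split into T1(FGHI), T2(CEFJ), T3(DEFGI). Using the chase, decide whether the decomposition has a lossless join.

Chase test. Columns are CDEFGHIJ; row i has aⱼ where attribute j ∈ Ti, else bᵢⱼ.
Initial tableau (one row per fragment):
  row 1: b11 b12 b13 a4 a5 a6 a7 b18
  row 2: a1 b22 a3 a4 b25 b26 b27 a8
  row 3: b31 a2 a3 a4 a5 b36 a7 b38
Rows 1 and 2 agree on F; apply F→J and equate their J entries.
Rows 1 and 3 agree on F; apply F→J and equate their J entries.
Rows 2 and 3 agree on EJ; apply EJ→FG and equate their FG entries.
No row becomes fully distinguished — the join is lossy.

No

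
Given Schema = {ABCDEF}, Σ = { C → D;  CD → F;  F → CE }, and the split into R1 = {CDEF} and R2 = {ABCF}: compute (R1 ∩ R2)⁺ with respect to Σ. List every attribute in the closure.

CDEF

R1 ∩ R2 = {CF}.
C → D applies, adding D
F → CE applies, adding E
Closure: {CDEF}.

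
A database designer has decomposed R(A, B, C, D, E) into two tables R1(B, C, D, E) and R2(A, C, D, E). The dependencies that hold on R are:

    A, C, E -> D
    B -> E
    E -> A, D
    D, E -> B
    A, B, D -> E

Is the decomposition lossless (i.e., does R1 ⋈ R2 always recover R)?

Common attributes: R1 ∩ R2 = {C, D, E}.
Closure of {C, D, E}: E → A, D applies, adding A; D, E → B applies, adding B. So (C, D, E)⁺ = {A, B, C, D, E}.
This closure contains every attribute of R1, so R1 ∩ R2 → R1. The join is lossless.

Yes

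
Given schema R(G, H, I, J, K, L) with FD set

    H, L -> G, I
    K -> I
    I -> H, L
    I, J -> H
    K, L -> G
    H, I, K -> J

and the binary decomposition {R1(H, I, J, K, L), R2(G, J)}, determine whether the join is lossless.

Common attributes: R1 ∩ R2 = {J}.
No dependency enlarges {J}, so (J)⁺ = {J}.
The closure contains neither all of R1 = {H, I, J, K, L} nor all of R2 = {G, J}, so the common attributes are not a superkey of either fragment. The join is lossy.

No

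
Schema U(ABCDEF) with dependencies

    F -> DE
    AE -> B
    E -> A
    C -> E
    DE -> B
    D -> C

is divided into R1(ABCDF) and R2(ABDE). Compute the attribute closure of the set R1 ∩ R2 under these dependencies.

R1 ∩ R2 = {ABD}.
D → C applies, adding C
C → E applies, adding E
Closure: {ABCDE}.

ABCDE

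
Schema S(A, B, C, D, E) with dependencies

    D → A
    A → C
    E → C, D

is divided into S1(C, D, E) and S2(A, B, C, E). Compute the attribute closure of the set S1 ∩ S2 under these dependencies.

S1 ∩ S2 = {C, E}.
E → C, D applies, adding D
D → A applies, adding A
Closure: {A, C, D, E}.

A, C, D, E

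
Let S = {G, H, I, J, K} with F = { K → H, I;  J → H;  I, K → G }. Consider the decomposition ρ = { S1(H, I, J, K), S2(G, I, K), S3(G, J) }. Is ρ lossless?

Yes

Chase test. Columns are G, H, I, J, K; row i has aⱼ where attribute j ∈ Si, else bᵢⱼ.
Initial tableau (one row per fragment):
  row 1: b11 a2 a3 a4 a5
  row 2: a1 b22 a3 b24 a5
  row 3: a1 b32 b33 a4 b35
Rows 1 and 2 agree on K; apply K→H, I and equate their H, I entries.
Rows 1 and 3 agree on J; apply J→H and equate their H entries.
Rows 1 and 2 agree on I, K; apply I, K→G and equate their G entries.
Row 1 is now all distinguished symbols — the join is lossless.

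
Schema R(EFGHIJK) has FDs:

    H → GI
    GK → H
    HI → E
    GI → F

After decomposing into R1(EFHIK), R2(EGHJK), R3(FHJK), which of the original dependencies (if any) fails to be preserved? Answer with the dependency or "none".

Check GI → F: no single fragment contains all of {FGI}, and the restricted closure of {GI} across the fragments never reaches {F}.
H → GI is preserved.
GK → H is preserved.
HI → E is preserved.

GI → F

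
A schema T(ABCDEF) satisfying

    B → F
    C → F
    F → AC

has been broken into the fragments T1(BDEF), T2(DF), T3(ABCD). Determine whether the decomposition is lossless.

Yes

Chase test. Columns are ABCDEF; row i has aⱼ where attribute j ∈ Ti, else bᵢⱼ.
Initial tableau (one row per fragment):
  row 1: b11 a2 b13 a4 a5 a6
  row 2: b21 b22 b23 a4 b25 a6
  row 3: a1 a2 a3 a4 b35 b36
Rows 1 and 3 agree on B; apply B→F and equate their F entries.
Rows 1 and 2 agree on F; apply F→AC and equate their AC entries.
Rows 1 and 3 agree on F; apply F→AC and equate their AC entries.
Row 1 is now all distinguished symbols — the join is lossless.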